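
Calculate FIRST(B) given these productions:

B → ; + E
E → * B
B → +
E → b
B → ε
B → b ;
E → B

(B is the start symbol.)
{ '+', ';', 'b', ε }

From B → ; + E:
  - ';' is a terminal: add ';' and stop
From B → +:
  - '+' is a terminal: add '+' and stop
From B → ε:
  - ε-production, so ε ∈ FIRST(B)
From B → b ;:
  - b is a terminal: add 'b' and stop

Collecting: FIRST(B) = { '+', ';', 'b', ε }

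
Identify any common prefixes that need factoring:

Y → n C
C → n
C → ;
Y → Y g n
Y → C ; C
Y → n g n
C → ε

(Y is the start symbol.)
Yes, Y has productions with common prefix 'n'

Left-factoring is needed when two productions for the same non-terminal
share a common prefix on the right-hand side.

Productions for Y:
  Y → n C
  Y → Y g n
  Y → C ; C
  Y → n g n
Productions for C:
  C → n
  C → ;
  C → ε

Found common prefix 'n' in productions for Y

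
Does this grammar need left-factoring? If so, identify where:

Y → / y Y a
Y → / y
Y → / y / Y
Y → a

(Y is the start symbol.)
Yes, Y has productions with common prefix '/ y'

Left-factoring is needed when two productions for the same non-terminal
share a common prefix on the right-hand side.

Productions for Y:
  Y → / y Y a
  Y → / y
  Y → / y / Y
  Y → a

Found common prefix '/ y' in productions for Y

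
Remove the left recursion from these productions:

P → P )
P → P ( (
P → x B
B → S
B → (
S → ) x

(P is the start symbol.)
P → x B P'
P' → ) P'
P' → ( ( P'
P' → ε
B → S
B → (
S → ) x

P is directly left-recursive. The standard transformation for
  A → A α₁ | ... | A α_m | β₁ | ... | β_n
is
  A  → β₁ A' | ... | β_n A'
  A' → α₁ A' | ... | α_m A' | ε

P → x B becomes P → x B P'
P → P ) becomes P' → ) P'
P → P ( ( becomes P' → ( ( P'
Add P' → ε

Productions for other non-terminals are unchanged:
  B → S
  B → (
  S → ) x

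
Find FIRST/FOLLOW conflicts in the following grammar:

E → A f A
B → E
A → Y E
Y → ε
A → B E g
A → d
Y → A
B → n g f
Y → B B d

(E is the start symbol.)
Yes. Y → A with FOLLOW(Y) on { 'd', 'n' }; Y → B B d with FOLLOW(Y) on { 'd', 'n' }

A FIRST/FOLLOW conflict occurs when a non-terminal N has a nullable alternative N → β (β ⇒* ε) and another alternative N → α with FIRST(α) ∩ FOLLOW(N) ≠ ∅: on such a lookahead the parser cannot decide between expanding α and letting N vanish via β.

Nullable non-terminals: Y.
FIRST sets used below: FIRST(A) = { 'd', 'n' }, FIRST(B) = { 'd', 'n' }

Y: nullable alternative(s) Y → ε; FOLLOW(Y) = { 'd', 'n' }
  Y → ε: FIRST \ {ε} = { } — this is the only nullable alternative, skip
  Y → A: FIRST \ {ε} = { 'd', 'n' } — overlaps FOLLOW(Y) on { 'd', 'n' }: CONFLICT
  Y → B B d: FIRST \ {ε} = { 'd', 'n' } — overlaps FOLLOW(Y) on { 'd', 'n' }: CONFLICT

A, B, E have no nullable alternative, so no FIRST/FOLLOW check is needed there.

So the grammar has 2 FIRST/FOLLOW conflicts (marked CONFLICT above).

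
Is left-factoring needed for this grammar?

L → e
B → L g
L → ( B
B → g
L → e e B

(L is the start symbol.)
Left-factoring is needed when two productions for the same non-terminal
share a common prefix on the right-hand side.

Productions for L:
  L → e
  L → ( B
  L → e e B
Productions for B:
  B → L g
  B → g

Found common prefix 'e' in productions for L

Answer: Yes, L has productions with common prefix 'e'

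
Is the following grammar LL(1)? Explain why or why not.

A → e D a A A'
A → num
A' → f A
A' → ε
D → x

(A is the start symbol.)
Relevant sets:
  FOLLOW(A') = { $, 'f' }

For A:
  PREDICT(A → e D a A A') = { 'e' }
  PREDICT(A → num) = { 'num' }
For A':
  PREDICT(A' → f A) = { 'f' }
  PREDICT(A' → ε) = { $, 'f' }
D has a single production, so nothing to check there.

Conflict found: Predict set conflict for A': { 'f' }
The grammar is NOT LL(1).

Answer: No. Predict set conflict for A': { 'f' }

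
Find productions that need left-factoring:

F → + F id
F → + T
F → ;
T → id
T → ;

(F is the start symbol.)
Left-factoring is needed when two productions for the same non-terminal
share a common prefix on the right-hand side.

Productions for F:
  F → + F id
  F → + T
  F → ;
Productions for T:
  T → id
  T → ;

Found common prefix '+' in productions for F

Answer: Yes, F has productions with common prefix '+'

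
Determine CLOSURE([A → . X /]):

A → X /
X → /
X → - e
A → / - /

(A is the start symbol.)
{ [A → . X /], [X → . - e], [X → . /] }

To compute CLOSURE, for each item [A → α.Bβ] where B is a non-terminal, add [B → .γ] for all productions B → γ; repeat for the newly added items until nothing changes.

Start with: [A → . X /]
  [A → . X /] has the dot before X: add [X → . /], [X → . - e]
No further items can be added.

CLOSURE = { [A → . X /], [X → . - e], [X → . /] }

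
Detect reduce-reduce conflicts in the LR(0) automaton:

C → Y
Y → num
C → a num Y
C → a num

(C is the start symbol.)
A reduce-reduce conflict occurs when an LR(0) state has two complete items [A → α .] and [B → β .] — both call for a reduction, and with no lookahead the parser cannot choose between them.

Augment with C' → C and build the canonical LR(0) collection (I0 = CLOSURE({[C' → . C]}), then GOTO on every symbol after a dot until no new states appear). It has 7 states:
  I0: { [C → . Y], [C → . a num Y], [C → . a num], [C' → . C], [Y → . num] }  — shift
  I1: { [C' → C .] }  — accept
  I2: { [C → Y .] }  — reduce
  I3: { [C → a . num Y], [C → a . num] }  — shift
  I4: { [Y → num .] }  — reduce
  I5: { [C → a num . Y], [C → a num .], [Y → . num] }  — shift, reduce
  I6: { [C → a num Y .] }  — reduce

No state contains more than one complete item.

Answer: No reduce-reduce conflicts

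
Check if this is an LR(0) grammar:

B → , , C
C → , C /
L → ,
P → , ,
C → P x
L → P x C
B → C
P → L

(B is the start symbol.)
A grammar is LR(0) if no state in the canonical LR(0) collection has:
  - both a shift item (dot before a terminal) and a complete item (shift-reduce conflict), or
  - two or more complete items (reduce-reduce conflict; the accept item [B' → B .] counts as a complete item here).

Augment with B' → B and build the canonical LR(0) collection (I0 = CLOSURE({[B' → . B]}), then GOTO on every symbol after a dot until no new states appear). It has 14 states:
  I0: { [B → . , , C], [B → . C], [B' → . B], [C → . , C /], [C → . P x], [L → . ,], [L → . P x C], [P → . , ,], [P → . L] }  — shift
  I1: { [B → , . , C], [C → , . C /], [C → . , C /], [C → . P x], [L → , .], [L → . ,], [L → . P x C], [P → , . ,], [P → . , ,], [P → . L] }  — shift, reduce
  I2: { [B' → B .] }  — accept
  I3: { [B → C .] }  — reduce
  I4: { [P → L .] }  — reduce
  I5: { [C → P . x], [L → P . x C] }  — shift
  I6: { [C → . , C /], [C → . P x], [C → P x .], [L → . ,], [L → . P x C], [L → P x . C], [P → . , ,], [P → . L] }  — shift, reduce
  I7: { [C → , . C /], [C → . , C /], [C → . P x], [L → , .], [L → . ,], [L → . P x C], [P → , . ,], [P → . , ,], [P → . L] }  — shift, reduce
  I8: { [L → P x C .] }  — reduce
  I9: { [C → , . C /], [C → . , C /], [C → . P x], [L → , .], [L → . ,], [L → . P x C], [P → , , .], [P → , . ,], [P → . , ,], [P → . L] }  — shift, 2 reduces
  I10: { [C → , C . /] }  — shift
  I11: { [C → , C / .] }  — reduce
  I12: { [B → , , . C], [C → , . C /], [C → . , C /], [C → . P x], [L → , .], [L → . ,], [L → . P x C], [P → , , .], [P → , . ,], [P → . , ,], [P → . L] }  — shift, 2 reduces
  I13: { [B → , , C .], [C → , C . /] }  — shift, reduce

Conflict in state I1:
  Shift-reduce conflict between [L → , .] and [B → , . , C]
So the grammar is NOT LR(0).

Answer: No. Shift-reduce conflict between [L → , .] and [B → , . , C]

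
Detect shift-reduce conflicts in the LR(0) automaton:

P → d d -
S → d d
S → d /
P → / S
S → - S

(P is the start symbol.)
No shift-reduce conflicts

A shift-reduce conflict occurs when an LR(0) state has both:
  - a complete (reduce) item [A → α .] (dot at the end), and
  - a shift item [B → β . c γ] (dot before a terminal).

Augment with P' → P and build the canonical LR(0) collection (I0 = CLOSURE({[P' → . P]}), then GOTO on every symbol after a dot until no new states appear). It has 12 states:
  I0: { [P → . / S], [P → . d d -], [P' → . P] }  — shift
  I1: { [P → / . S], [S → . - S], [S → . d /], [S → . d d] }  — shift
  I2: { [P' → P .] }  — accept
  I3: { [P → d . d -] }  — shift
  I4: { [P → d d . -] }  — shift
  I5: { [P → d d - .] }  — reduce
  I6: { [S → - . S], [S → . - S], [S → . d /], [S → . d d] }  — shift
  I7: { [P → / S .] }  — reduce
  I8: { [S → d . /], [S → d . d] }  — shift
  I9: { [S → d / .] }  — reduce
  I10: { [S → d d .] }  — reduce
  I11: { [S → - S .] }  — reduce

No state contains both a complete item and a shift item.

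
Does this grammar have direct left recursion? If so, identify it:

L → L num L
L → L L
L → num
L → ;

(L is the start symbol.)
Yes, L is left-recursive

L → L num L: LEFT RECURSIVE (starts with L)
L → L L: LEFT RECURSIVE (starts with L)
L → num: starts with num
L → ;: starts with ';'

The grammar has direct left recursion on: L.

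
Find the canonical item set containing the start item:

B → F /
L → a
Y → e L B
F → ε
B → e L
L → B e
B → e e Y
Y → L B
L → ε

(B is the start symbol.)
First, augment the grammar with B' → B
I₀ = CLOSURE({ [B' → . B] }):
  [B' → . B] has the dot before B: add [B → . F /], [B → . e L], [B → . e e Y]
  [B → . F /] has the dot before F: add [F → .]
No further items can be added.

I₀ = { [B → . F /], [B → . e L], [B → . e e Y], [B' → . B], [F → .] }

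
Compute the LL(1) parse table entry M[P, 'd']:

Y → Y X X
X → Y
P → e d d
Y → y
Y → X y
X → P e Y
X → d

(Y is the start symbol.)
Empty (error entry)

To find M[P, 'd'], we find productions for P where 'd' is in the predict set (PREDICT(N → α) = (FIRST(α) \ {ε}) ∪ (FOLLOW(N) if α ⇒* ε)).

P → e d d: PREDICT = { 'e' }

M[P, 'd'] is empty (no production applies)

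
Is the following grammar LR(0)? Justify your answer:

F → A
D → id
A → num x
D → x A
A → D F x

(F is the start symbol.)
Augment with F' → F and build the canonical LR(0) collection (I0 = CLOSURE({[F' → . F]}), then GOTO on every symbol after a dot until no new states appear). It has 11 states:
  I0: { [A → . D F x], [A → . num x], [D → . id], [D → . x A], [F → . A], [F' → . F] }  — shift
  I1: { [F → A .] }  — reduce
  I2: { [A → . D F x], [A → . num x], [A → D . F x], [D → . id], [D → . x A], [F → . A] }  — shift
  I3: { [F' → F .] }  — accept
  I4: { [D → id .] }  — reduce
  I5: { [A → num . x] }  — shift
  I6: { [A → . D F x], [A → . num x], [D → . id], [D → . x A], [D → x . A] }  — shift
  I7: { [D → x A .] }  — reduce
  I8: { [A → num x .] }  — reduce
  I9: { [A → D F . x] }  — shift
  I10: { [A → D F x .] }  — reduce

Every state is either a pure shift/goto state or contains exactly one complete item and nothing to shift — no conflicts. The grammar is LR(0).

Answer: Yes, the grammar is LR(0)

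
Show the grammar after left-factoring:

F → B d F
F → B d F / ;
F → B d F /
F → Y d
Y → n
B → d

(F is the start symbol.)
F → B d F F'
F' → ε
F' → / F''
F'' → ;
F'' → ε
F → Y d
Y → n
B → d

Left-factoring transforms A → αβ₁ | αβ₂ into A → αA' and A' → β₁ | β₂
(α is the longest common prefix among the alternatives). Repeat until
no nonterminal has two alternatives with a common prefix.

Round 1: F has alternatives sharing prefix 'B d F'. Introduce F': F → B d F F'
  Add: F' → ε
  Add: F' → / ;
  Add: F' → /

Round 2: F' has alternatives sharing prefix '/'. Introduce F'': F' → / F''
  Add: F'' → ;
  Add: F'' → ε

No remaining common prefixes — done.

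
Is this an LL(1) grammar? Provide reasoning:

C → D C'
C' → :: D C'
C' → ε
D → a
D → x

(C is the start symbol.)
Yes, the grammar is LL(1).

A grammar is LL(1) if for each non-terminal N with multiple productions, the predict sets of those productions are pairwise disjoint, where PREDICT(N → α) = (FIRST(α) \ {ε}) ∪ (FOLLOW(N) if α ⇒* ε).

Relevant sets:
  FOLLOW(C') = { $ }

For C':
  PREDICT(C' → :: D C') = { '::' }
  PREDICT(C' → ε) = { $ }
For D:
  PREDICT(D → a) = { 'a' }
  PREDICT(D → x) = { 'x' }
C has a single production, so nothing to check there.

All predict sets are disjoint. The grammar IS LL(1).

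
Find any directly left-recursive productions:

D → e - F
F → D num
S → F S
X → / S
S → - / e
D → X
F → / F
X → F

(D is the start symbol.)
No direct left recursion

Direct left recursion occurs when N → N α for some non-terminal N (the right-hand side begins with the left-hand side itself).

D → e - F: starts with e
F → D num: starts with D
S → F S: starts with F
X → / S: starts with '/'
S → - / e: starts with '-'
D → X: starts with X
F → / F: starts with '/'
X → F: starts with F

No direct left recursion found.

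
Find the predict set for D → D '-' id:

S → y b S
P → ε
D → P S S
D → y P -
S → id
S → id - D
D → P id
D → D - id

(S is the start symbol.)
{ 'id', 'y' }

PREDICT(D → D '-' id) = (FIRST(RHS) \ {ε}) ∪ (FOLLOW(D) if ε ∈ FIRST(RHS), i.e. RHS ⇒* ε)
FIRST(D) = { 'id', 'y' }
FIRST(D '-' id) = { 'id', 'y' }
ε ∉ FIRST(D '-' id), so FOLLOW(D) is not added.
PREDICT(D → D '-' id) = { 'id', 'y' }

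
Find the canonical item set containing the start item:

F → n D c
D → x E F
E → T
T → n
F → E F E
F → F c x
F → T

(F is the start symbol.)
{ [E → . T], [F → . E F E], [F → . F c x], [F → . T], [F → . n D c], [F' → . F], [T → . n] }

First, augment the grammar with F' → F
I₀ = CLOSURE({ [F' → . F] }):
  [F' → . F] has the dot before F: add [F → . n D c], [F → . E F E], [F → . F c x], [F → . T]
  [F → . E F E] has the dot before E: add [E → . T]
  [F → . T] has the dot before T: add [T → . n]
No further items can be added.

I₀ = { [E → . T], [F → . E F E], [F → . F c x], [F → . T], [F → . n D c], [F' → . F], [T → . n] }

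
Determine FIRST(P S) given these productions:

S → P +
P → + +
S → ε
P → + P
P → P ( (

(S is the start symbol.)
{ '+' }

FIRST sets of the non-terminals involved (from the grammar, by fixed-point iteration):
  FIRST(P) = { '+' }

To compute FIRST(P S), process the symbols left to right:
Symbol P is a non-terminal. Add FIRST(P) \ {ε} = { '+' }
P is not nullable (ε ∉ FIRST(P)), so stop here.
FIRST(P S) = { '+' }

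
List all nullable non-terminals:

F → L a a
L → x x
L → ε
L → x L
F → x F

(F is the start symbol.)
{ 'L' }

A non-terminal is nullable if it can derive ε (the empty string): either it has an ε-production, or it has a production whose right-hand side consists entirely of nullable non-terminals.

ε-productions: L → ε
So L is immediately nullable.
No further non-terminal can be added: every production for the remaining non-terminals contains a terminal or a non-nullable non-terminal.
Nullable = { 'L' }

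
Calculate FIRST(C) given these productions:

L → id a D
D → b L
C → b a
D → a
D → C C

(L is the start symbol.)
To compute FIRST(C), examine every production with C on the left-hand side, reading each right-hand side left to right until a non-nullable symbol is reached.

From C → b a:
  - b is a terminal: add 'b' and stop

Collecting: FIRST(C) = { 'b' }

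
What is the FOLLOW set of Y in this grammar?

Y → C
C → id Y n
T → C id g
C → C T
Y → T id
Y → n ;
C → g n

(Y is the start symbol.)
To compute FOLLOW(Y), find every occurrence of Y on a right-hand side N → α Y β: add FIRST(β) \ {ε}, and if β is empty or nullable also add FOLLOW(N). Iterate to a fixed point.

Y is the start symbol, so $ ∈ FOLLOW(Y).
In C → id Y n: Y is followed by n, add FIRST(n) \ {ε} = { 'n' }

Taking the union: FOLLOW(Y) = { $, 'n' }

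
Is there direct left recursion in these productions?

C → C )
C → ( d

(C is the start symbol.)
Yes, C is left-recursive

C → C ): LEFT RECURSIVE (starts with C)
C → ( d: starts with '('

The grammar has direct left recursion on: C.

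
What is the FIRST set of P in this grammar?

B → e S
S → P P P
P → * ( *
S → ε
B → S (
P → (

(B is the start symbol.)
{ '(', '*' }

To compute FIRST(P), examine every production with P on the left-hand side, reading each right-hand side left to right until a non-nullable symbol is reached.

From P → * ( *:
  - '*' is a terminal: add '*' and stop
From P → (:
  - '(' is a terminal: add '(' and stop

Collecting: FIRST(P) = { '(', '*' }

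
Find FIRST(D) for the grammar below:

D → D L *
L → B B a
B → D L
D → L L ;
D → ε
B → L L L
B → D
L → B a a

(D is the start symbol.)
FIRST sets of the other non-terminals involved (by the same procedure, iterated to a fixed point):
  FIRST(L) = { 'a' }

From D → D L *:
  - D is the symbol being defined: contributes nothing new
    D is nullable, so continue to the next symbol
  - L is a non-terminal: add FIRST(L) \ {ε} = { 'a' }
    L is not nullable, so stop
From D → L L ;:
  - L is a non-terminal: add FIRST(L) \ {ε} = { 'a' }
    L is not nullable, so stop
From D → ε:
  - ε-production, so ε ∈ FIRST(D)

Collecting: FIRST(D) = { 'a', ε }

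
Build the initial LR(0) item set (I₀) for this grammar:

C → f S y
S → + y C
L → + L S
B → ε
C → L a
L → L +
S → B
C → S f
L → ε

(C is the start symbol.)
{ [B → .], [C → . L a], [C → . S f], [C → . f S y], [C' → . C], [L → . + L S], [L → . L +], [L → .], [S → . + y C], [S → . B] }

First, augment the grammar with C' → C
I₀ = CLOSURE({ [C' → . C] }):
  [C' → . C] has the dot before C: add [C → . f S y], [C → . L a], [C → . S f]
  [C → . L a] has the dot before L: add [L → . + L S], [L → . L +], [L → .]
  [C → . S f] has the dot before S: add [S → . + y C], [S → . B]
  [S → . B] has the dot before B: add [B → .]
No further items can be added.

I₀ = { [B → .], [C → . L a], [C → . S f], [C → . f S y], [C' → . C], [L → . + L S], [L → . L +], [L → .], [S → . + y C], [S → . B] }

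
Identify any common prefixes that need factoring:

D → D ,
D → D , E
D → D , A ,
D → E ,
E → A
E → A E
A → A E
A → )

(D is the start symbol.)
Yes, D has productions with common prefix 'D ,'; E has productions with common prefix 'A'

Left-factoring is needed when two productions for the same non-terminal
share a common prefix on the right-hand side.

Productions for D:
  D → D ,
  D → D , E
  D → D , A ,
  D → E ,
Productions for E:
  E → A
  E → A E
Productions for A:
  A → A E
  A → )

Found common prefix 'D ,' in productions for D
Found common prefix 'A' in productions for E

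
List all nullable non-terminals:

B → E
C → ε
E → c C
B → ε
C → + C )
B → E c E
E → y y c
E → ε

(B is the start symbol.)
ε-productions: C → ε, B → ε, E → ε
So C, B, E are immediately nullable.
Every non-terminal is now nullable.
Nullable = { 'B', 'C', 'E' }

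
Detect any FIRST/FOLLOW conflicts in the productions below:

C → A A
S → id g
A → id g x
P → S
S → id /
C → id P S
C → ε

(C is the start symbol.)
No FIRST/FOLLOW conflicts.

A FIRST/FOLLOW conflict occurs when a non-terminal N has a nullable alternative N → β (β ⇒* ε) and another alternative N → α with FIRST(α) ∩ FOLLOW(N) ≠ ∅: on such a lookahead the parser cannot decide between expanding α and letting N vanish via β.

Nullable non-terminals: C.
FIRST sets used below: FIRST(A) = { 'id' }

C: nullable alternative(s) C → ε; FOLLOW(C) = { $ }
  C → A A: FIRST \ {ε} = { 'id' } — disjoint from FOLLOW(C)
  C → id P S: FIRST \ {ε} = { 'id' } — disjoint from FOLLOW(C)
  C → ε: FIRST \ {ε} = { } — this is the only nullable alternative, skip

A, P, S have no nullable alternative, so no FIRST/FOLLOW check is needed there.

No FIRST/FOLLOW conflicts found.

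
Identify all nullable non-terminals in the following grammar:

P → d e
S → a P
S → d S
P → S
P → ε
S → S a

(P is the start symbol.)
A non-terminal is nullable if it can derive ε (the empty string): either it has an ε-production, or it has a production whose right-hand side consists entirely of nullable non-terminals.

ε-productions: P → ε
So P is immediately nullable.
No further non-terminal can be added: every production for the remaining non-terminals contains a terminal or a non-nullable non-terminal.
Nullable = { 'P' }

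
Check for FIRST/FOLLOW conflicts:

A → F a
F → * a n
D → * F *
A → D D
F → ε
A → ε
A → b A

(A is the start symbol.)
Yes. F → '*' a n with FOLLOW(F) on { '*' }

Nullable non-terminals: A, F.
FIRST sets used below: FIRST(F) = { '*', ε }, FIRST(D) = { '*' }

A: nullable alternative(s) A → ε; FOLLOW(A) = { $ }
  A → F a: FIRST \ {ε} = { '*', 'a' } — disjoint from FOLLOW(A)
  A → D D: FIRST \ {ε} = { '*' } — disjoint from FOLLOW(A)
  A → ε: FIRST \ {ε} = { } — this is the only nullable alternative, skip
  A → b A: FIRST \ {ε} = { 'b' } — disjoint from FOLLOW(A)

F: nullable alternative(s) F → ε; FOLLOW(F) = { '*', 'a' }
  F → * a n: FIRST \ {ε} = { '*' } — overlaps FOLLOW(F) on { '*' }: CONFLICT
  F → ε: FIRST \ {ε} = { } — this is the only nullable alternative, skip

D has no nullable alternative, so no FIRST/FOLLOW check is needed there.

So the grammar has 1 FIRST/FOLLOW conflict (marked CONFLICT above).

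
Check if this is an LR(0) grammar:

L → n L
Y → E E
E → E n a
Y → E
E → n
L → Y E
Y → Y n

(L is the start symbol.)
No. Shift-reduce conflict between [Y → E .] and [E → E . n a]

A grammar is LR(0) if no state in the canonical LR(0) collection has:
  - both a shift item (dot before a terminal) and a complete item (shift-reduce conflict), or
  - two or more complete items (reduce-reduce conflict; the accept item [L' → L .] counts as a complete item here).

Augment with L' → L and build the canonical LR(0) collection (I0 = CLOSURE({[L' → . L]}), then GOTO on every symbol after a dot until no new states appear). It has 12 states:
  I0: { [E → . E n a], [E → . n], [L → . Y E], [L → . n L], [L' → . L], [Y → . E E], [Y → . E], [Y → . Y n] }  — shift
  I1: { [E → . E n a], [E → . n], [E → E . n a], [Y → E . E], [Y → E .] }  — shift, reduce
  I2: { [L' → L .] }  — accept
  I3: { [E → . E n a], [E → . n], [L → Y . E], [Y → Y . n] }  — shift
  I4: { [E → . E n a], [E → . n], [E → n .], [L → . Y E], [L → . n L], [L → n . L], [Y → . E E], [Y → . E], [Y → . Y n] }  — shift, reduce
  I5: { [L → n L .] }  — reduce
  I6: { [E → E . n a], [L → Y E .] }  — shift, reduce
  I7: { [E → n .], [Y → Y n .] }  — 2 reduces
  I8: { [E → E n . a] }  — shift
  I9: { [E → E n a .] }  — reduce
  I10: { [E → E . n a], [Y → E E .] }  — shift, reduce
  I11: { [E → E n . a], [E → n .] }  — shift, reduce

Conflict in state I1:
  Shift-reduce conflict between [Y → E .] and [E → E . n a]
So the grammar is NOT LR(0).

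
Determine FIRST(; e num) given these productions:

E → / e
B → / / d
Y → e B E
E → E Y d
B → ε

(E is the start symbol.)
To compute FIRST(; e num), process the symbols left to right:
Symbol ; is a terminal. Add ';' and stop.
FIRST(; e num) = { ';' }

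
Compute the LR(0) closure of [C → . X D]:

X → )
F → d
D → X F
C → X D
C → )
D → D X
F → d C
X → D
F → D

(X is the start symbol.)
Start with: [C → . X D]
  [C → . X D] has the dot before X: add [X → . )], [X → . D]
  [X → . D] has the dot before D: add [D → . X F], [D → . D X]
No further items can be added.

CLOSURE = { [C → . X D], [D → . D X], [D → . X F], [X → . )], [X → . D] }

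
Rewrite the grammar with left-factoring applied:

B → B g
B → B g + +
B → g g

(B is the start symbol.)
Left-factoring transforms A → αβ₁ | αβ₂ into A → αA' and A' → β₁ | β₂
(α is the longest common prefix among the alternatives). Repeat until
no nonterminal has two alternatives with a common prefix.

Round 1: B has alternatives sharing prefix 'B g'. Introduce B': B → B g B'
  Add: B' → ε
  Add: B' → + +

No remaining common prefixes — done.

Resulting grammar:
B → B g B'
B' → ε
B' → + +
B → g g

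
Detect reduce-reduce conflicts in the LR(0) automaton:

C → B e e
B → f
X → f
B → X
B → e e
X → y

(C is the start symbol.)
Yes — I5: [B → f .] vs [X → f .]

A reduce-reduce conflict occurs when an LR(0) state has two complete items [A → α .] and [B → β .] — both call for a reduction, and with no lookahead the parser cannot choose between them.

Augment with C' → C and build the canonical LR(0) collection (I0 = CLOSURE({[C' → . C]}), then GOTO on every symbol after a dot until no new states appear). It has 10 states:
  I0: { [B → . X], [B → . e e], [B → . f], [C → . B e e], [C' → . C], [X → . f], [X → . y] }  — shift
  I1: { [C → B . e e] }  — shift
  I2: { [C' → C .] }  — accept
  I3: { [B → X .] }  — reduce
  I4: { [B → e . e] }  — shift
  I5: { [B → f .], [X → f .] }  — 2 reduces
  I6: { [X → y .] }  — reduce
  I7: { [B → e e .] }  — reduce
  I8: { [C → B e . e] }  — shift
  I9: { [C → B e e .] }  — reduce

I5 contains complete items [B → f .], [X → f .] — reduce-reduce conflict.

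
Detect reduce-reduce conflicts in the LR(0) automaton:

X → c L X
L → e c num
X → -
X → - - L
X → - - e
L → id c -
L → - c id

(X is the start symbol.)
No reduce-reduce conflicts

A reduce-reduce conflict occurs when an LR(0) state has two complete items [A → α .] and [B → β .] — both call for a reduction, and with no lookahead the parser cannot choose between them.

Augment with X' → X and build the canonical LR(0) collection (I0 = CLOSURE({[X' → . X]}), then GOTO on every symbol after a dot until no new states appear). It has 18 states:
  I0: { [X → . - - L], [X → . - - e], [X → . -], [X → . c L X], [X' → . X] }  — shift
  I1: { [X → - . - L], [X → - . - e], [X → - .] }  — shift, reduce
  I2: { [X' → X .] }  — accept
  I3: { [L → . - c id], [L → . e c num], [L → . id c -], [X → c . L X] }  — shift
  I4: { [L → - . c id] }  — shift
  I5: { [X → . - - L], [X → . - - e], [X → . -], [X → . c L X], [X → c L . X] }  — shift
  I6: { [L → e . c num] }  — shift
  I7: { [L → id . c -] }  — shift
  I8: { [L → id c . -] }  — shift
  I9: { [L → id c - .] }  — reduce
  I10: { [L → e c . num] }  — shift
  I11: { [L → e c num .] }  — reduce
  I12: { [X → c L X .] }  — reduce
  I13: { [L → - c . id] }  — shift
  I14: { [L → - c id .] }  — reduce
  I15: { [L → . - c id], [L → . e c num], [L → . id c -], [X → - - . L], [X → - - . e] }  — shift
  I16: { [X → - - L .] }  — reduce
  I17: { [L → e . c num], [X → - - e .] }  — shift, reduce

No state contains more than one complete item.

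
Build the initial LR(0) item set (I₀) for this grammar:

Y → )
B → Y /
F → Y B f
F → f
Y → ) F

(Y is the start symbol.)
First, augment the grammar with Y' → Y
I₀ = CLOSURE({ [Y' → . Y] }):
  [Y' → . Y] has the dot before Y: add [Y → . )], [Y → . ) F]
No further items can be added.

I₀ = { [Y → . ) F], [Y → . )], [Y' → . Y] }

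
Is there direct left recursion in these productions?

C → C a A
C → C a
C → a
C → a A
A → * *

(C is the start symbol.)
C → C a A: LEFT RECURSIVE (starts with C)
C → C a: LEFT RECURSIVE (starts with C)
C → a: starts with a
C → a A: starts with a
A → * *: starts with '*'

The grammar has direct left recursion on: C.

Answer: Yes, C is left-recursive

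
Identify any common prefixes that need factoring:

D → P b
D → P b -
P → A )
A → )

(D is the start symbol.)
Left-factoring is needed when two productions for the same non-terminal
share a common prefix on the right-hand side.

Productions for D:
  D → P b
  D → P b -

Found common prefix 'P b' in productions for D

Answer: Yes, D has productions with common prefix 'P b'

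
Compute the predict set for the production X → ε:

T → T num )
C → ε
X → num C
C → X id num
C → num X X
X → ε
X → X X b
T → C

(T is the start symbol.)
PREDICT(X → ε) = (FIRST(RHS) \ {ε}) ∪ (FOLLOW(X) if ε ∈ FIRST(RHS), i.e. RHS ⇒* ε)
The right-hand side is ε (FIRST(ε) = { ε }), so the predict set is FOLLOW(X) = { $, 'b', 'id', 'num' }
PREDICT(X → ε) = { $, 'b', 'id', 'num' }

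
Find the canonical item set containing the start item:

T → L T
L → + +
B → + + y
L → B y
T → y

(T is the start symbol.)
First, augment the grammar with T' → T
I₀ = CLOSURE({ [T' → . T] }):
  [T' → . T] has the dot before T: add [T → . L T], [T → . y]
  [T → . L T] has the dot before L: add [L → . + +], [L → . B y]
  [L → . B y] has the dot before B: add [B → . + + y]
No further items can be added.

I₀ = { [B → . + + y], [L → . + +], [L → . B y], [T → . L T], [T → . y], [T' → . T] }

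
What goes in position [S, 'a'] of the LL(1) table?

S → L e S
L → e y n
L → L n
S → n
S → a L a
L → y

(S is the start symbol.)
To find M[S, 'a'], we find productions for S where 'a' is in the predict set (PREDICT(N → α) = (FIRST(α) \ {ε}) ∪ (FOLLOW(N) if α ⇒* ε)).

Relevant sets:
  FIRST(L) = { 'e', 'y' }

S → L e S: PREDICT = { 'e', 'y' }
S → n: PREDICT = { 'n' }
S → a L a: PREDICT = { 'a' }
  'a' is in predict set, so this production goes in M[S, 'a']

M[S, 'a'] = S → a L a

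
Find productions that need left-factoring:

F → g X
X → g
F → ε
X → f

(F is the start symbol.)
Left-factoring is needed when two productions for the same non-terminal
share a common prefix on the right-hand side.

Productions for F:
  F → g X
  F → ε
Productions for X:
  X → g
  X → f

No common prefixes found.

Answer: No, left-factoring is not needed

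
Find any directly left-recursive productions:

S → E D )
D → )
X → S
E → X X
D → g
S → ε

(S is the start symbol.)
Direct left recursion occurs when N → N α for some non-terminal N (the right-hand side begins with the left-hand side itself).

S → E D ): starts with E
D → ): starts with ')'
X → S: starts with S
E → X X: starts with X
D → g: starts with g
S → ε: starts with ε

No direct left recursion found.

Answer: No direct left recursion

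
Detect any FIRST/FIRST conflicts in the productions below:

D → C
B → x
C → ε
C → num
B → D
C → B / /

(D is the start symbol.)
A FIRST/FIRST conflict occurs when two productions N → α and N → β for the same non-terminal have FIRST(α) ∩ FIRST(β) ≠ ∅ (with ε ∈ FIRST of a nullable right-hand side, so two nullable alternatives also conflict).

FIRST sets of the non-terminals at (or reachable through a nullable prefix from) the front of some alternative:
  FIRST(D) = { '/', 'num', 'x', ε }
  FIRST(B) = { '/', 'num', 'x', ε }

Productions for B:
  B → x: FIRST = { 'x' }
  B → D: FIRST = { '/', 'num', 'x', ε }
Productions for C:
  C → ε: FIRST = { ε }
  C → num: FIRST = { 'num' }
  C → B / /: FIRST = { '/', 'num', 'x' }
D has only one production, so no FIRST/FIRST conflict is possible there.

Conflict for B: B → x and B → D
  Overlap: { 'x' }
Conflict for C: C → num and C → B / /
  Overlap: { 'num' }

Answer: Yes. B → x / B → D on { 'x' }; C → num / C → B '/' '/' on { 'num' }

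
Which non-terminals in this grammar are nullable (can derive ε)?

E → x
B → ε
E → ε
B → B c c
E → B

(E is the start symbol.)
{ 'B', 'E' }

A non-terminal is nullable if it can derive ε (the empty string): either it has an ε-production, or it has a production whose right-hand side consists entirely of nullable non-terminals.

ε-productions: B → ε, E → ε
So B, E are immediately nullable.
Every non-terminal is now nullable.
Nullable = { 'B', 'E' }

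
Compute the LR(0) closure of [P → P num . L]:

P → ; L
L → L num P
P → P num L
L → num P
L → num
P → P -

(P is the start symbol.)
Start with: [P → P num . L]
  [P → P num . L] has the dot before L: add [L → . L num P], [L → . num P], [L → . num]
No further items can be added.

CLOSURE = { [L → . L num P], [L → . num P], [L → . num], [P → P num . L] }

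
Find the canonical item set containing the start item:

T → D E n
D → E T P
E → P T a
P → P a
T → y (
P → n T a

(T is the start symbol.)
First, augment the grammar with T' → T
I₀ = CLOSURE({ [T' → . T] }):
  [T' → . T] has the dot before T: add [T → . D E n], [T → . y (]
  [T → . D E n] has the dot before D: add [D → . E T P]
  [D → . E T P] has the dot before E: add [E → . P T a]
  [E → . P T a] has the dot before P: add [P → . P a], [P → . n T a]
No further items can be added.

I₀ = { [D → . E T P], [E → . P T a], [P → . P a], [P → . n T a], [T → . D E n], [T → . y (], [T' → . T] }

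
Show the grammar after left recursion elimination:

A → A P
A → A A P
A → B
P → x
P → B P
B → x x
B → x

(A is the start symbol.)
A is directly left-recursive. The standard transformation for
  A → A α₁ | ... | A α_m | β₁ | ... | β_n
is
  A  → β₁ A' | ... | β_n A'
  A' → α₁ A' | ... | α_m A' | ε

A → B becomes A → B A'
A → A P becomes A' → P A'
A → A A P becomes A' → A P A'
Add A' → ε

Productions for other non-terminals are unchanged:
  P → x
  P → B P
  B → x x
  B → x

Resulting grammar:
A → B A'
A' → P A'
A' → A P A'
A' → ε
P → x
P → B P
B → x x
B → x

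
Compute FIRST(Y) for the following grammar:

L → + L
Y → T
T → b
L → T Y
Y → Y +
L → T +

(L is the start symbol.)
{ 'b' }

To compute FIRST(Y), examine every production with Y on the left-hand side, reading each right-hand side left to right until a non-nullable symbol is reached.

FIRST sets of the other non-terminals involved (by the same procedure, iterated to a fixed point):
  FIRST(T) = { 'b' }

From Y → T:
  - T is a non-terminal: add FIRST(T) \ {ε} = { 'b' }
    T is not nullable, so stop
From Y → Y +:
  - Y is the symbol being defined: contributes nothing new
    Y is not nullable, so stop

Collecting: FIRST(Y) = { 'b' }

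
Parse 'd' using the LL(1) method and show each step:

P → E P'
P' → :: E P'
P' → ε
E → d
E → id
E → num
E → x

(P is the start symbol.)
LL(1) parsing maintains a stack (initially the start symbol over $) and the input. At each step: if the stack top is a terminal, match it against the current input token; if it is a non-terminal N, replace it with the RHS of M[N, lookahead] (the unique production whose predict set contains the lookahead).

Stack is shown with the top on the left.

Stack   Input  Action
---------------------
P $     d $    output P → E P'
E P' $  d $    output E → d
d P' $  d $    match 'd'
P' $    $      output P' → ε
$       $      accept

The string is accepted.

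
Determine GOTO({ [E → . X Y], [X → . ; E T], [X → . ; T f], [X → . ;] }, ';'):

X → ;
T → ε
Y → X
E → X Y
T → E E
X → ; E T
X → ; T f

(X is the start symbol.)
{ [E → . X Y], [T → . E E], [T → .], [X → . ; E T], [X → . ; T f], [X → . ;], [X → ; . E T], [X → ; . T f], [X → ; .] }

GOTO(I, ';') = CLOSURE({ [A → αX.β] : [A → α.Xβ] ∈ I, X = ';' })

Items with dot before ';', with the dot advanced:
  [X → . ;] → [X → ; .]
  [X → . ; E T] → [X → ; . E T]
  [X → . ; T f] → [X → ; . T f]
Closure of the advanced items:
  [X → ; . E T] has the dot before E: add [E → . X Y]
  [X → ; . T f] has the dot before T: add [T → .], [T → . E E]
  [E → . X Y] has the dot before X: add [X → . ;], [X → . ; E T], [X → . ; T f]

GOTO = { [E → . X Y], [T → . E E], [T → .], [X → . ; E T], [X → . ; T f], [X → . ;], [X → ; . E T], [X → ; . T f], [X → ; .] }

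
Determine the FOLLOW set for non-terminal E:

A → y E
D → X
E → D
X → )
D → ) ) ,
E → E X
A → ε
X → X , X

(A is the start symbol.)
To compute FOLLOW(E), find every occurrence of E on a right-hand side N → α E β: add FIRST(β) \ {ε}, and if β is empty or nullable also add FOLLOW(N). Iterate to a fixed point.

In A → y E: E is at the end, add FOLLOW(A)
In E → E X: E is followed by X, add FIRST(X) \ {ε} = { ')' }

The FOLLOW sets referred to above (computed the same way, to a fixed point):
  FOLLOW(A) = { $ }

Taking the union: FOLLOW(E) = { $, ')' }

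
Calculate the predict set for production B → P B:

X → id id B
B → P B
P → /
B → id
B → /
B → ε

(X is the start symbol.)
PREDICT(B → P B) = (FIRST(RHS) \ {ε}) ∪ (FOLLOW(B) if ε ∈ FIRST(RHS), i.e. RHS ⇒* ε)
FIRST(P) = { '/' }
FIRST(P B) = { '/' }
ε ∉ FIRST(P B), so FOLLOW(B) is not added.
PREDICT(B → P B) = { '/' }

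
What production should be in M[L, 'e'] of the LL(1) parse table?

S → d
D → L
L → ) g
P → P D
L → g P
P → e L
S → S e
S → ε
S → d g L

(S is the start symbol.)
Empty (error entry)

To find M[L, 'e'], we find productions for L where 'e' is in the predict set (PREDICT(N → α) = (FIRST(α) \ {ε}) ∪ (FOLLOW(N) if α ⇒* ε)).

L → ) g: PREDICT = { ')' }
L → g P: PREDICT = { 'g' }

M[L, 'e'] is empty (no production applies)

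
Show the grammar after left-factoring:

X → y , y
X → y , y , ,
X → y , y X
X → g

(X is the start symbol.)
X → y , y X'
X' → ε
X' → , ,
X' → X
X → g

Left-factoring transforms A → αβ₁ | αβ₂ into A → αA' and A' → β₁ | β₂
(α is the longest common prefix among the alternatives). Repeat until
no nonterminal has two alternatives with a common prefix.

Round 1: X has alternatives sharing prefix 'y , y'. Introduce X': X → y , y X'
  Add: X' → ε
  Add: X' → , ,
  Add: X' → X

No remaining common prefixes — done.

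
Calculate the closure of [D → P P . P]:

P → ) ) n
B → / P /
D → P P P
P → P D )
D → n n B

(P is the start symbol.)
Start with: [D → P P . P]
  [D → P P . P] has the dot before P: add [P → . ) ) n], [P → . P D )]
No further items can be added.

CLOSURE = { [D → P P . P], [P → . ) ) n], [P → . P D )] }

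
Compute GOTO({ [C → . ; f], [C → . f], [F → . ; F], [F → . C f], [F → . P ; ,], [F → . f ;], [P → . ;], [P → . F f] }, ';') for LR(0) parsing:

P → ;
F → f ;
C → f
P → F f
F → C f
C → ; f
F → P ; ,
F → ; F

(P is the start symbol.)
{ [C → . ; f], [C → . f], [C → ; . f], [F → . ; F], [F → . C f], [F → . P ; ,], [F → . f ;], [F → ; . F], [P → . ;], [P → . F f], [P → ; .] }

GOTO(I, ';') = CLOSURE({ [A → αX.β] : [A → α.Xβ] ∈ I, X = ';' })

Items with dot before ';', with the dot advanced:
  [C → . ; f] → [C → ; . f]
  [F → . ; F] → [F → ; . F]
  [P → . ;] → [P → ; .]
Closure of the advanced items:
  [F → ; . F] has the dot before F: add [F → . f ;], [F → . C f], [F → . P ; ,], [F → . ; F]
  [F → . C f] has the dot before C: add [C → . f], [C → . ; f]
  [F → . P ; ,] has the dot before P: add [P → . ;], [P → . F f]

GOTO = { [C → . ; f], [C → . f], [C → ; . f], [F → . ; F], [F → . C f], [F → . P ; ,], [F → . f ;], [F → ; . F], [P → . ;], [P → . F f], [P → ; .] }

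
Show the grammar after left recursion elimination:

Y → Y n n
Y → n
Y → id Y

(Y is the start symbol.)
Y is directly left-recursive. The standard transformation for
  A → A α₁ | ... | A α_m | β₁ | ... | β_n
is
  A  → β₁ A' | ... | β_n A'
  A' → α₁ A' | ... | α_m A' | ε

Y → n becomes Y → n Y'
Y → id Y becomes Y → id Y Y'
Y → Y n n becomes Y' → n n Y'
Add Y' → ε

Resulting grammar:
Y → n Y'
Y → id Y Y'
Y' → n n Y'
Y' → ε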